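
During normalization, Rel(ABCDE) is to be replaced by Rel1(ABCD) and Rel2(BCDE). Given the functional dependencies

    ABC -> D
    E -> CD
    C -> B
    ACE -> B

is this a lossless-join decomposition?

Common attributes: Rel1 ∩ Rel2 = {BCD}.
No dependency enlarges {BCD}, so (BCD)⁺ = {BCD}.
The closure contains neither all of Rel1 = {ABCD} nor all of Rel2 = {BCDE}, so the common attributes are not a superkey of either fragment. The join is lossy.

No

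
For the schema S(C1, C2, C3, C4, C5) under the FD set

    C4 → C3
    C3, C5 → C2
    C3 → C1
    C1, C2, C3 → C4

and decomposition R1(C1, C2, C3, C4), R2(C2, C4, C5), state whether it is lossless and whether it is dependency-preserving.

lossless but not dependency-preserving

Lossless test: (C2, C4)⁺ = {C1, C2, C3, C4}, which contains all of one fragment — lossless.
Dependency preservation: the restricted closure of {C3, C5} across the fragments never reaches {C2}, so C3, C5 → C2 cannot be enforced without a join — not preserved.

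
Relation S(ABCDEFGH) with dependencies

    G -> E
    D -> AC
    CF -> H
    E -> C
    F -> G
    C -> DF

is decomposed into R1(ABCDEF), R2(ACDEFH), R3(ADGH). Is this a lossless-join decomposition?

Yes

Chase test. Columns are ABCDEFGH; row i has aⱼ where attribute j ∈ Ri, else bᵢⱼ.
Initial tableau (one row per fragment):
  row 1: a1 a2 a3 a4 a5 a6 b17 b18
  row 2: a1 b22 a3 a4 a5 a6 b27 a8
  row 3: a1 b32 b33 a4 b35 b36 a7 a8
Rows 1 and 3 agree on D; apply D→AC and equate their AC entries.
Rows 1 and 2 agree on CF; apply CF→H and equate their H entries.
Rows 1 and 2 agree on F; apply F→G and equate their G entries.
Rows 1 and 3 agree on C; apply C→DF and equate their DF entries.
Rows 1 and 3 agree on F; apply F→G and equate their G entries.
Rows 1 and 3 agree on G; apply G→E and equate their E entries.
Row 1 is now all distinguished symbols — the join is lossless.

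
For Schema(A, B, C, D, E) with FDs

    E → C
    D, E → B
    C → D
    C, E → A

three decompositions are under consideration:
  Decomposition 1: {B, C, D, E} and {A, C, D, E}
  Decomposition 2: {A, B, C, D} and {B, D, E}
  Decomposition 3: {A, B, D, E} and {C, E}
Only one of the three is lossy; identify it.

Decomposition 1: common = {C, D, E}, closure = {A, B, C, D, E} → lossless.
Decomposition 2: common = {B, D}, closure = {B, D} → lossy.
Decomposition 3: common = {E}, closure = {A, B, C, D, E} → lossless.

Decomposition 2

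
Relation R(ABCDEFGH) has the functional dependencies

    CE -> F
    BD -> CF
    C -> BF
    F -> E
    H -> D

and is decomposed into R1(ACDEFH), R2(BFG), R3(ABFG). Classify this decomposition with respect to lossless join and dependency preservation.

lossy and not dependency-preserving

Lossless test (chase): Rows 1 and 2 agree on F; apply F→E and equate their E entries. Rows 1 and 3 agree on F; apply F→E and equate their E entries. No row becomes fully distinguished — the join is lossy.
Dependency preservation: the restricted closure of {BD} across the fragments never reaches {CF}, so BD → CF cannot be enforced without a join — not preserved.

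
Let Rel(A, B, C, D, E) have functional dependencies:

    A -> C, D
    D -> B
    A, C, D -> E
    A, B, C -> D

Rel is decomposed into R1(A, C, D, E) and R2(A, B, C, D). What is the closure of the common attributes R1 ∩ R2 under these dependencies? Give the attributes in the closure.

R1 ∩ R2 = {A, C, D}.
D → B applies, adding B
A, C, D → E applies, adding E
Closure: {A, B, C, D, E}.

A, B, C, D, E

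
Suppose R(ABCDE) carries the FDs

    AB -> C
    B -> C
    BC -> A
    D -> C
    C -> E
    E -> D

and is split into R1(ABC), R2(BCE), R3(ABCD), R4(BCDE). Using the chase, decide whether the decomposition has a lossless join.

Chase test. Columns are ABCDE; row i has aⱼ where attribute j ∈ Ri, else bᵢⱼ.
Initial tableau (one row per fragment):
  row 1: a1 a2 a3 b14 b15
  row 2: b21 a2 a3 b24 a5
  row 3: a1 a2 a3 a4 b35
  row 4: b41 a2 a3 a4 a5
Rows 1 and 2 agree on BC; apply BC→A and equate their A entries.
Rows 1 and 4 agree on BC; apply BC→A and equate their A entries.
Rows 1 and 2 agree on C; apply C→E and equate their E entries.
Rows 1 and 3 agree on C; apply C→E and equate their E entries.
Rows 1 and 2 agree on E; apply E→D and equate their D entries.
Rows 1 and 3 agree on E; apply E→D and equate their D entries.
Row 1 is now all distinguished symbols — the join is lossless.

Yes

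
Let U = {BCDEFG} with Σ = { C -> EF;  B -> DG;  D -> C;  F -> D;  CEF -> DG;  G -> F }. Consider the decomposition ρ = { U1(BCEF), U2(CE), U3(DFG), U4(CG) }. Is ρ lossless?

Chase test. Columns are BCDEFG; row i has aⱼ where attribute j ∈ Ui, else bᵢⱼ.
Initial tableau (one row per fragment):
  row 1: a1 a2 b13 a4 a5 b16
  row 2: b21 a2 b23 a4 b25 b26
  row 3: b31 b32 a3 b34 a5 a6
  row 4: b41 a2 b43 b44 b45 a6
Rows 1 and 2 agree on C; apply C→EF and equate their EF entries.
Rows 1 and 4 agree on C; apply C→EF and equate their EF entries.
Rows 1 and 2 agree on F; apply F→D and equate their D entries.
Rows 1 and 3 agree on F; apply F→D and equate their D entries.
Rows 1 and 4 agree on F; apply F→D and equate their D entries.
Rows 1 and 2 agree on CEF; apply CEF→DG and equate their DG entries.
Rows 1 and 4 agree on CEF; apply CEF→DG and equate their DG entries.
Rows 1 and 3 agree on D; apply D→C and equate their C entries.
Rows 1 and 3 agree on C; apply C→EF and equate their EF entries.
Row 1 is now all distinguished symbols — the join is lossless.

Yes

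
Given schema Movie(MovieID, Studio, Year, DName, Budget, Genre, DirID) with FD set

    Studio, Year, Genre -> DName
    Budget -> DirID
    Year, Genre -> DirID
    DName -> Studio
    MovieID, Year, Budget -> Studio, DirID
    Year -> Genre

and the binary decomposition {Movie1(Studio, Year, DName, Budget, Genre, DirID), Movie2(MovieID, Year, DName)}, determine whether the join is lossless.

Common attributes: Movie1 ∩ Movie2 = {Year, DName}.
Closure of {Year, DName}: DName → Studio applies, adding Studio; Year → Genre applies, adding Genre; Year, Genre → DirID applies, adding DirID. So (Year, DName)⁺ = {Studio, Year, DName, Genre, DirID}.
The closure contains neither all of Movie1 = {Studio, Year, DName, Budget, Genre, DirID} nor all of Movie2 = {MovieID, Year, DName}, so the common attributes are not a superkey of either fragment. The join is lossy.

No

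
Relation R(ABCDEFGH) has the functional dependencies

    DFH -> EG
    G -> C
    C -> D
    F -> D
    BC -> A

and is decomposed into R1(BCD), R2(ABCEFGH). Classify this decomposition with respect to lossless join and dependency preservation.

Lossless test: (BC)⁺ = {ABCD}, which contains all of one fragment — lossless.
Dependency preservation: the restricted closure of {F} across the fragments never reaches {D}, so F → D cannot be enforced without a join — not preserved.

lossless but not dependency-preserving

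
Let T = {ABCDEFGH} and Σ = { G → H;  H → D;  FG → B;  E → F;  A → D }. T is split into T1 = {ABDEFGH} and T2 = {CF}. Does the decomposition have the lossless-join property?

Common attributes: T1 ∩ T2 = {F}.
No dependency enlarges {F}, so (F)⁺ = {F}.
The closure contains neither all of T1 = {ABDEFGH} nor all of T2 = {CF}, so the common attributes are not a superkey of either fragment. The join is lossy.

No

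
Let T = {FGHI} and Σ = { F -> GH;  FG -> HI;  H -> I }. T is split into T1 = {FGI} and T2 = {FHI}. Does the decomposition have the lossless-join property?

Yes

Common attributes: T1 ∩ T2 = {FI}.
Closure of {FI}: F → GH applies, adding GH. So (FI)⁺ = {FGHI}.
This closure contains every attribute of T1, so T1 ∩ T2 → T1. The join is lossless.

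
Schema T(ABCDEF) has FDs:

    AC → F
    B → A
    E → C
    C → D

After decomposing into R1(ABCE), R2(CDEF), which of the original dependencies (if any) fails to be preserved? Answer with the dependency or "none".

AC → F

Check AC → F: no single fragment contains all of {ACF}, and the restricted closure of {AC} across the fragments never reaches {F}.
B → A is preserved.
E → C is preserved.
C → D is preserved.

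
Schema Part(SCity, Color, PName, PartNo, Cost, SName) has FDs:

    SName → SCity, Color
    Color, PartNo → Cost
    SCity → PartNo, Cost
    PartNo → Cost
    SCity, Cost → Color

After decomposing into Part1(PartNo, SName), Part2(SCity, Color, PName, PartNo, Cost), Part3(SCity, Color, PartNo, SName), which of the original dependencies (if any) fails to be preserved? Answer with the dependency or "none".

none

SName → SCity, Color lies within Part3.
Color, PartNo → Cost lies within Part2.
SCity → PartNo, Cost lies within Part2.
PartNo → Cost lies within Part2.
SCity, Cost → Color lies within Part2.
Every dependency is enforceable on the fragments, so the decomposition is dependency-preserving.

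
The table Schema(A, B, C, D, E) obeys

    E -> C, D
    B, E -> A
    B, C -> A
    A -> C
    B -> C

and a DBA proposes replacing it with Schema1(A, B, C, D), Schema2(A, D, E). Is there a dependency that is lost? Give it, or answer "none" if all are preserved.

Check E → C, D: no single fragment contains all of {C, D, E}, and the restricted closure of {E} across the fragments never reaches {C, D}.
B, E → A is preserved.
B, C → A is preserved.
A → C is preserved.
B → C is preserved.

E -> C, D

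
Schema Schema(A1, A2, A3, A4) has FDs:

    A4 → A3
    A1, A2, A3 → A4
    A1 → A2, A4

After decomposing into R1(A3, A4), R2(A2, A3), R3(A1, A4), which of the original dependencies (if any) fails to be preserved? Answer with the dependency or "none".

A1 → A2, A4

Check A1 → A2, A4: no single fragment contains all of {A1, A2, A4}, and the restricted closure of {A1} across the fragments never reaches {A2, A4}.
A4 → A3 is preserved.
A1, A2, A3 → A4 is preserved.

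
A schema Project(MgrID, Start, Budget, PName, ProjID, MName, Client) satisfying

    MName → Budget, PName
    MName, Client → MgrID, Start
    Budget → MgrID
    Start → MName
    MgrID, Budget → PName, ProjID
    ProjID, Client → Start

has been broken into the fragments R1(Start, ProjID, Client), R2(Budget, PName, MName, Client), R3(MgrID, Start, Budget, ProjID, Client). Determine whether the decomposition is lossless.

Chase test. Columns are MgrID, Start, Budget, PName, ProjID, MName, Client; row i has aⱼ where attribute j ∈ Ri, else bᵢⱼ.
Initial tableau (one row per fragment):
  row 1: b11 a2 b13 b14 a5 b16 a7
  row 2: b21 b22 a3 a4 b25 a6 a7
  row 3: a1 a2 a3 b34 a5 b36 a7
Rows 2 and 3 agree on Budget; apply Budget→MgrID and equate their MgrID entries.
Rows 1 and 3 agree on Start; apply Start→MName and equate their MName entries.
Rows 2 and 3 agree on MgrID, Budget; apply MgrID, Budget→PName, ProjID and equate their PName, ProjID entries.
Rows 1 and 2 agree on ProjID, Client; apply ProjID, Client→Start and equate their Start entries.
Rows 1 and 3 agree on MName; apply MName→Budget, PName and equate their Budget, PName entries.
Rows 1 and 3 agree on MName, Client; apply MName, Client→MgrID, Start and equate their MgrID, Start entries.
Rows 1 and 2 agree on Start; apply Start→MName and equate their MName entries.
Row 1 is now all distinguished symbols — the join is lossless.

Yes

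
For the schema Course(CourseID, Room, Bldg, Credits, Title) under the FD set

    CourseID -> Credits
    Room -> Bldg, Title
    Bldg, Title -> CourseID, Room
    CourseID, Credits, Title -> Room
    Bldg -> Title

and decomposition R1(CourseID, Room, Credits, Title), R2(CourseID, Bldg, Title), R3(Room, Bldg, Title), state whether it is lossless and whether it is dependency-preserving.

Lossless test (chase): Rows 1 and 2 agree on CourseID; apply CourseID→Credits and equate their Credits entries. Rows 1 and 3 agree on Room; apply Room→Bldg, Title and equate their Bldg, Title entries. Rows 1 and 2 agree on Bldg, Title; apply Bldg, Title→CourseID, Room and equate their CourseID, Room entries. Rows 1 and 3 agree on Bldg, Title; apply Bldg, Title→CourseID, Room and equate their CourseID, Room entries. Rows 1 and 3 agree on CourseID; apply CourseID→Credits and equate their Credits entries. Row 1 is now all distinguished symbols — the join is lossless.
Dependency preservation: Bldg, Title → CourseID, Room is not contained in any single fragment, but the restricted closure of its left-hand side across the fragments still reaches the right-hand side; the remaining FDs each lie inside some fragment. All dependencies are preserved.

lossless and dependency-preserving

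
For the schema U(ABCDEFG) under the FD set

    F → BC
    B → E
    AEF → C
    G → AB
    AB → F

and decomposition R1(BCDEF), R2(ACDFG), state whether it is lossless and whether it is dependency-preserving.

Lossless test: (CDF)⁺ = {BCDEF}, which contains all of one fragment — lossless.
Dependency preservation: the restricted closure of {AB} across the fragments never reaches {F}, so AB → F cannot be enforced without a join — not preserved.

lossless but not dependency-preserving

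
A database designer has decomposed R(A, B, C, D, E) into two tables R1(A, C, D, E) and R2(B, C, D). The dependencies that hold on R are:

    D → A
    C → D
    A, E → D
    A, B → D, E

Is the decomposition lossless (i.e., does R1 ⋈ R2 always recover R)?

Common attributes: R1 ∩ R2 = {C, D}.
Closure of {C, D}: D → A applies, adding A. So (C, D)⁺ = {A, C, D}.
The closure contains neither all of R1 = {A, C, D, E} nor all of R2 = {B, C, D}, so the common attributes are not a superkey of either fragment. The join is lossy.

No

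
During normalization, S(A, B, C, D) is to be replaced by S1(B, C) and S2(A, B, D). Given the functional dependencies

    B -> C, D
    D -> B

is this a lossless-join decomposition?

Yes

Common attributes: S1 ∩ S2 = {B}.
Closure of {B}: B → C, D applies, adding C, D. So (B)⁺ = {B, C, D}.
This closure contains every attribute of S1, so S1 ∩ S2 → S1. The join is lossless.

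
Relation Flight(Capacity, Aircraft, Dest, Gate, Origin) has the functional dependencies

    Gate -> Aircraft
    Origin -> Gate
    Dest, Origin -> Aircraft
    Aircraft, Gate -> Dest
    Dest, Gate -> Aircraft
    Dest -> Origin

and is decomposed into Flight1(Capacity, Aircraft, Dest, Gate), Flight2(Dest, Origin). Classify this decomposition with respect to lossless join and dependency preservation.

Lossless test: (Dest)⁺ = {Aircraft, Dest, Gate, Origin}, which contains all of one fragment — lossless.
Dependency preservation: Origin → Gate; Dest, Origin → Aircraft are not contained in any single fragment, but the restricted closure of each left-hand side across the fragments still reaches the right-hand side; the remaining FDs each lie inside some fragment. All dependencies are preserved.

lossless and dependency-preserving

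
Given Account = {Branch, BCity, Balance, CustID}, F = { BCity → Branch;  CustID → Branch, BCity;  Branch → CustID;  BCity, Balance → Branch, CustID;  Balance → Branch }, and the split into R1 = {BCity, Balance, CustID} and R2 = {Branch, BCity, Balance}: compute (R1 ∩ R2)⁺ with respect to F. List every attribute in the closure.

R1 ∩ R2 = {BCity, Balance}.
BCity → Branch applies, adding Branch
Branch → CustID applies, adding CustID
Closure: {Branch, BCity, Balance, CustID}.

Branch, BCity, Balance, CustID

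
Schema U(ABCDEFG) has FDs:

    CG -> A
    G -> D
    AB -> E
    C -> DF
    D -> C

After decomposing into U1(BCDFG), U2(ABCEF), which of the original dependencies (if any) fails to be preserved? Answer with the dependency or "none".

CG -> A

Check CG → A: no single fragment contains all of {ACG}, and the restricted closure of {CG} across the fragments never reaches {A}.
G → D is preserved.
AB → E is preserved.
C → DF is preserved.
D → C is preserved.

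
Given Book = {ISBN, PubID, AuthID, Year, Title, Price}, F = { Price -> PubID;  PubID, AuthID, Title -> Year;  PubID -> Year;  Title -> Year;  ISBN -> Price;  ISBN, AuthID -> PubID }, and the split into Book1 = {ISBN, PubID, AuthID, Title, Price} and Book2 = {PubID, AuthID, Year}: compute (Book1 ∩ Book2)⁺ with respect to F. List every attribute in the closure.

PubID, AuthID, Year

Book1 ∩ Book2 = {PubID, AuthID}.
PubID → Year applies, adding Year
Closure: {PubID, AuthID, Year}.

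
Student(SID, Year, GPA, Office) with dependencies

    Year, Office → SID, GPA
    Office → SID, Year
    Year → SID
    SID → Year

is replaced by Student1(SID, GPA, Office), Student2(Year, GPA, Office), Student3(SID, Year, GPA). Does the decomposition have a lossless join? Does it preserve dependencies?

lossless and dependency-preserving

Lossless test (chase): Rows 1 and 2 agree on Office; apply Office→SID, Year and equate their SID, Year entries. Row 1 is now all distinguished symbols — the join is lossless.
Dependency preservation: Year, Office → SID, GPA; Office → SID, Year are not contained in any single fragment, but the restricted closure of each left-hand side across the fragments still reaches the right-hand side; the remaining FDs each lie inside some fragment. All dependencies are preserved.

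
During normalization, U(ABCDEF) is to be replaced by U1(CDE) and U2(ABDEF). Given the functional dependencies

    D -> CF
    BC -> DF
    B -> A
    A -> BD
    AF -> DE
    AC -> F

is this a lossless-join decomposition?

Yes

Common attributes: U1 ∩ U2 = {DE}.
Closure of {DE}: D → CF applies, adding CF. So (DE)⁺ = {CDEF}.
This closure contains every attribute of U1, so U1 ∩ U2 → U1. The join is lossless.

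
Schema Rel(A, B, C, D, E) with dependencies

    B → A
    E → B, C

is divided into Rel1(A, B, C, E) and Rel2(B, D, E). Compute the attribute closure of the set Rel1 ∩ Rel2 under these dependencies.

Rel1 ∩ Rel2 = {B, E}.
B → A applies, adding A
E → B, C applies, adding C
Closure: {A, B, C, E}.

A, B, C, E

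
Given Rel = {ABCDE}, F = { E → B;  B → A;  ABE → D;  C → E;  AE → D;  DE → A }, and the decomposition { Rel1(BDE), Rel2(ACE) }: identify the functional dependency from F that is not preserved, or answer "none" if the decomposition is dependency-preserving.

Check B → A: no single fragment contains all of {AB}, and the restricted closure of {B} across the fragments never reaches {A}.
E → B is preserved.
ABE → D is preserved.
C → E is preserved.
AE → D is preserved.
DE → A is preserved.

B → A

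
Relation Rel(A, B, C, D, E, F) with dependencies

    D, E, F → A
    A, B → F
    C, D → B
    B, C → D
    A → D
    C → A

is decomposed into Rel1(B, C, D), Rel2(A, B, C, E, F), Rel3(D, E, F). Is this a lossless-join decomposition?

Yes

Chase test. Columns are A, B, C, D, E, F; row i has aⱼ where attribute j ∈ Reli, else bᵢⱼ.
Initial tableau (one row per fragment):
  row 1: b11 a2 a3 a4 b15 b16
  row 2: a1 a2 a3 b24 a5 a6
  row 3: b31 b32 b33 a4 a5 a6
Rows 1 and 2 agree on B, C; apply B, C→D and equate their D entries.
Rows 1 and 2 agree on C; apply C→A and equate their A entries.
Rows 2 and 3 agree on D, E, F; apply D, E, F→A and equate their A entries.
Rows 1 and 2 agree on A, B; apply A, B→F and equate their F entries.
Row 2 is now all distinguished symbols — the join is lossless.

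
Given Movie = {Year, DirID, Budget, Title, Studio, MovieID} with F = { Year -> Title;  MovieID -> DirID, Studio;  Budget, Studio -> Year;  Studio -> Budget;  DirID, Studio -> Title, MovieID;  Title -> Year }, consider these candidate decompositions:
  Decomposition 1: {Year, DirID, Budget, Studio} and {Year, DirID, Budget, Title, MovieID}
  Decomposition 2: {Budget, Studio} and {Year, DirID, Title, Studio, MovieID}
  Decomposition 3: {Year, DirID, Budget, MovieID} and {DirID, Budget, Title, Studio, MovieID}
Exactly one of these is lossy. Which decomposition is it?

Decomposition 1

Decomposition 1: common = {Year, DirID, Budget}, closure = {Year, DirID, Budget, Title} → lossy.
Decomposition 2: common = {Studio}, closure = {Year, Budget, Title, Studio} → lossless.
Decomposition 3: common = {DirID, Budget, MovieID}, closure = {Year, DirID, Budget, Title, Studio, MovieID} → lossless.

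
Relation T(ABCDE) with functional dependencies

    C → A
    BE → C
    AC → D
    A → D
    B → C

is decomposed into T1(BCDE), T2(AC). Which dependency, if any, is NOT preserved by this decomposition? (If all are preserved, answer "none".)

A → D

Check A → D: no single fragment contains all of {AD}, and the restricted closure of {A} across the fragments never reaches {D}.
C → A is preserved.
BE → C is preserved.
AC → D is preserved.
B → C is preserved.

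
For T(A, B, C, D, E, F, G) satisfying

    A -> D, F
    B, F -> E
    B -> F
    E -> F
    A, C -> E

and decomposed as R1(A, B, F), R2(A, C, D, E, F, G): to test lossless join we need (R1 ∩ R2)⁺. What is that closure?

R1 ∩ R2 = {A, F}.
A → D, F applies, adding D
Closure: {A, D, F}.

A, D, F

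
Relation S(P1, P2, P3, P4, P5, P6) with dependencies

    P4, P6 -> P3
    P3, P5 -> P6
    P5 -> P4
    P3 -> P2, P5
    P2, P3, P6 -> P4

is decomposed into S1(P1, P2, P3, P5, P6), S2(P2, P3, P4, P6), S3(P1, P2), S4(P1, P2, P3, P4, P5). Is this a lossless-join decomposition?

Chase test. Columns are P1, P2, P3, P4, P5, P6; row i has aⱼ where attribute j ∈ Si, else bᵢⱼ.
Initial tableau (one row per fragment):
  row 1: a1 a2 a3 b14 a5 a6
  row 2: b21 a2 a3 a4 b25 a6
  row 3: a1 a2 b33 b34 b35 b36
  row 4: a1 a2 a3 a4 a5 b46
Rows 1 and 4 agree on P3, P5; apply P3, P5→P6 and equate their P6 entries.
Rows 1 and 4 agree on P5; apply P5→P4 and equate their P4 entries.
Rows 1 and 2 agree on P3; apply P3→P2, P5 and equate their P2, P5 entries.
Row 1 is now all distinguished symbols — the join is lossless.

Yes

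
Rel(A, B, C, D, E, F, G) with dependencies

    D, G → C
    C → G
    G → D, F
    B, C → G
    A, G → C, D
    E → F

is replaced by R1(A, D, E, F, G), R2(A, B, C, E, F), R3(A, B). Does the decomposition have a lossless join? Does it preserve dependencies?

lossy and not dependency-preserving

Lossless test (chase): applying each FD to every pair of rows produces no changes in the tableau, so no row becomes fully distinguished — the join is lossy.
Dependency preservation: the restricted closure of {D, G} across the fragments never reaches {C}, so D, G → C cannot be enforced without a join — not preserved.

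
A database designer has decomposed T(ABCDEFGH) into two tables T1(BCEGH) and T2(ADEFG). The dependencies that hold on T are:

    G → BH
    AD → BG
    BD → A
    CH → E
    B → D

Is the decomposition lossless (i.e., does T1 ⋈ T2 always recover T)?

No

Common attributes: T1 ∩ T2 = {EG}.
Closure of {EG}: G → BH applies, adding BH; B → D applies, adding D; BD → A applies, adding A. So (EG)⁺ = {ABDEGH}.
The closure contains neither all of T1 = {BCEGH} nor all of T2 = {ADEFG}, so the common attributes are not a superkey of either fragment. The join is lossy.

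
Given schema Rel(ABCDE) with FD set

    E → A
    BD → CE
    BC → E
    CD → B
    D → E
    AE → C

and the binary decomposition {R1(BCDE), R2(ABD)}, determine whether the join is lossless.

Common attributes: R1 ∩ R2 = {BD}.
Closure of {BD}: BD → CE applies, adding CE; E → A applies, adding A. So (BD)⁺ = {ABCDE}.
This closure contains every attribute of R1, so R1 ∩ R2 → R1. The join is lossless.

Yes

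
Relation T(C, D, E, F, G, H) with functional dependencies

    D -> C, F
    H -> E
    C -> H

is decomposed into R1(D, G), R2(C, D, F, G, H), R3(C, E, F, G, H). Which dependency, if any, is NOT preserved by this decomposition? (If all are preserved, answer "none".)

none

D → C, F lies within R2.
H → E lies within R3.
C → H lies within R2.
Every dependency is enforceable on the fragments, so the decomposition is dependency-preserving.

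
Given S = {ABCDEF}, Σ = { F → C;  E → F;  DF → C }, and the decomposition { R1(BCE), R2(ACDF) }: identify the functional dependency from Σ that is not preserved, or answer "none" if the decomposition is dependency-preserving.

E → F

Check E → F: no single fragment contains all of {EF}, and the restricted closure of {E} across the fragments never reaches {F}.
F → C is preserved.
DF → C is preserved.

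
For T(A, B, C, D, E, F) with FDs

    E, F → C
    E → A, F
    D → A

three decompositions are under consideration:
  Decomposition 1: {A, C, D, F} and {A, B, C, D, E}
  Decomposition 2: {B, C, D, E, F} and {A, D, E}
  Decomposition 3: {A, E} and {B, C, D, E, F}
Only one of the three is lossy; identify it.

Decomposition 1

Decomposition 1: common = {A, C, D}, closure = {A, C, D} → lossy.
Decomposition 2: common = {D, E}, closure = {A, C, D, E, F} → lossless.
Decomposition 3: common = {E}, closure = {A, C, E, F} → lossless.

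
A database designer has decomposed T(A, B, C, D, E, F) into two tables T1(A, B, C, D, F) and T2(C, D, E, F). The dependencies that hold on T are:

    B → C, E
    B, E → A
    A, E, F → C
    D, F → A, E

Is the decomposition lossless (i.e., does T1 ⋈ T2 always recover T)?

Yes

Common attributes: T1 ∩ T2 = {C, D, F}.
Closure of {C, D, F}: D, F → A, E applies, adding A, E. So (C, D, F)⁺ = {A, C, D, E, F}.
This closure contains every attribute of T2, so T1 ∩ T2 → T2. The join is lossless.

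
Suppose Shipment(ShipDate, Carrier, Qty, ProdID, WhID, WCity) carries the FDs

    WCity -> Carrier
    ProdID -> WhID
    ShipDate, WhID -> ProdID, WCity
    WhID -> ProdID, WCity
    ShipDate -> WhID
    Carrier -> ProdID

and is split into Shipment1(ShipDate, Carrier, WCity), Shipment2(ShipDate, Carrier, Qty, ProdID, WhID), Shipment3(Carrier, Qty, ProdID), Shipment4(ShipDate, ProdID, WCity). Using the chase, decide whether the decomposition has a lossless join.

Yes

Chase test. Columns are ShipDate, Carrier, Qty, ProdID, WhID, WCity; row i has aⱼ where attribute j ∈ Shipmenti, else bᵢⱼ.
Initial tableau (one row per fragment):
  row 1: a1 a2 b13 b14 b15 a6
  row 2: a1 a2 a3 a4 a5 b26
  row 3: b31 a2 a3 a4 b35 b36
  row 4: a1 b42 b43 a4 b45 a6
Rows 1 and 4 agree on WCity; apply WCity→Carrier and equate their Carrier entries.
Rows 2 and 3 agree on ProdID; apply ProdID→WhID and equate their WhID entries.
Rows 2 and 4 agree on ProdID; apply ProdID→WhID and equate their WhID entries.
Rows 2 and 4 agree on ShipDate, WhID; apply ShipDate, WhID→ProdID, WCity and equate their ProdID, WCity entries.
Rows 2 and 3 agree on WhID; apply WhID→ProdID, WCity and equate their ProdID, WCity entries.
Rows 1 and 2 agree on ShipDate; apply ShipDate→WhID and equate their WhID entries.
Rows 1 and 2 agree on Carrier; apply Carrier→ProdID and equate their ProdID entries.
Row 2 is now all distinguished symbols — the join is lossless.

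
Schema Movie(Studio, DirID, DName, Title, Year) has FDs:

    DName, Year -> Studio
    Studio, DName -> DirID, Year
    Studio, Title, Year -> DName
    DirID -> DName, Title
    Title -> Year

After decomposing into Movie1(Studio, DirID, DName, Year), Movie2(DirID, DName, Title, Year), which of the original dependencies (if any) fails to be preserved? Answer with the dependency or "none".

Check Studio, Title, Year → DName: no single fragment contains all of {Studio, DName, Title, Year}, and the restricted closure of {Studio, Title, Year} across the fragments never reaches {DName}.
DName, Year → Studio is preserved.
Studio, DName → DirID, Year is preserved.
DirID → DName, Title is preserved.
Title → Year is preserved.

Studio, Title, Year -> DName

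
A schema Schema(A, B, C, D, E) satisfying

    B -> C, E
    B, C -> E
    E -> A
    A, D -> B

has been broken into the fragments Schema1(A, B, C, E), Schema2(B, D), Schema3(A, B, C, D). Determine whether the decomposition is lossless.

Chase test. Columns are A, B, C, D, E; row i has aⱼ where attribute j ∈ Schemai, else bᵢⱼ.
Initial tableau (one row per fragment):
  row 1: a1 a2 a3 b14 a5
  row 2: b21 a2 b23 a4 b25
  row 3: a1 a2 a3 a4 b35
Rows 1 and 2 agree on B; apply B→C, E and equate their C, E entries.
Rows 1 and 3 agree on B; apply B→C, E and equate their C, E entries.
Rows 1 and 2 agree on E; apply E→A and equate their A entries.
Row 2 is now all distinguished symbols — the join is lossless.

Yes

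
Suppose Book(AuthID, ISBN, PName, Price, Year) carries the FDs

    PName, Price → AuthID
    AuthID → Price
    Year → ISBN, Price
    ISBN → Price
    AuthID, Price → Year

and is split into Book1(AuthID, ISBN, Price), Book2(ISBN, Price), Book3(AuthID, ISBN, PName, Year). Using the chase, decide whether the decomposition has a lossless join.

Chase test. Columns are AuthID, ISBN, PName, Price, Year; row i has aⱼ where attribute j ∈ Booki, else bᵢⱼ.
Initial tableau (one row per fragment):
  row 1: a1 a2 b13 a4 b15
  row 2: b21 a2 b23 a4 b25
  row 3: a1 a2 a3 b34 a5
Rows 1 and 3 agree on AuthID; apply AuthID→Price and equate their Price entries.
Rows 1 and 3 agree on AuthID, Price; apply AuthID, Price→Year and equate their Year entries.
Row 3 is now all distinguished symbols — the join is lossless.

Yes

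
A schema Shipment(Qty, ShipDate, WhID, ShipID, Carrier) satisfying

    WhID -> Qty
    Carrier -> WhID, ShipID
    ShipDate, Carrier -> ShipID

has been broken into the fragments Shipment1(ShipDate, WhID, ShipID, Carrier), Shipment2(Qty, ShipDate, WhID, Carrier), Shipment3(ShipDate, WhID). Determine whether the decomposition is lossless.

Yes

Chase test. Columns are Qty, ShipDate, WhID, ShipID, Carrier; row i has aⱼ where attribute j ∈ Shipmenti, else bᵢⱼ.
Initial tableau (one row per fragment):
  row 1: b11 a2 a3 a4 a5
  row 2: a1 a2 a3 b24 a5
  row 3: b31 a2 a3 b34 b35
Rows 1 and 2 agree on WhID; apply WhID→Qty and equate their Qty entries.
Rows 1 and 3 agree on WhID; apply WhID→Qty and equate their Qty entries.
Rows 1 and 2 agree on Carrier; apply Carrier→WhID, ShipID and equate their WhID, ShipID entries.
Row 1 is now all distinguished symbols — the join is lossless.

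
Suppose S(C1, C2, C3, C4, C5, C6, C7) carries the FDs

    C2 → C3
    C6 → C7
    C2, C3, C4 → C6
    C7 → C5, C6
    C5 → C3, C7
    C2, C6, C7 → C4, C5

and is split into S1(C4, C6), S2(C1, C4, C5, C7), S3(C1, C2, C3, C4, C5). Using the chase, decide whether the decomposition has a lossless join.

No

Chase test. Columns are C1, C2, C3, C4, C5, C6, C7; row i has aⱼ where attribute j ∈ Si, else bᵢⱼ.
Initial tableau (one row per fragment):
  row 1: b11 b12 b13 a4 b15 a6 b17
  row 2: a1 b22 b23 a4 a5 b26 a7
  row 3: a1 a2 a3 a4 a5 b36 b37
Rows 2 and 3 agree on C5; apply C5→C3, C7 and equate their C3, C7 entries.
Rows 2 and 3 agree on C7; apply C7→C5, C6 and equate their C5, C6 entries.
No row becomes fully distinguished — the join is lossy.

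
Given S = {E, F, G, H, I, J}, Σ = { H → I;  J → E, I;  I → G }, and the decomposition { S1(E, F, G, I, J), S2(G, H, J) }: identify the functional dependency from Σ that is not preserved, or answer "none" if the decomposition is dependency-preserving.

Check H → I: no single fragment contains all of {H, I}, and the restricted closure of {H} across the fragments never reaches {I}.
J → E, I is preserved.
I → G is preserved.

H → I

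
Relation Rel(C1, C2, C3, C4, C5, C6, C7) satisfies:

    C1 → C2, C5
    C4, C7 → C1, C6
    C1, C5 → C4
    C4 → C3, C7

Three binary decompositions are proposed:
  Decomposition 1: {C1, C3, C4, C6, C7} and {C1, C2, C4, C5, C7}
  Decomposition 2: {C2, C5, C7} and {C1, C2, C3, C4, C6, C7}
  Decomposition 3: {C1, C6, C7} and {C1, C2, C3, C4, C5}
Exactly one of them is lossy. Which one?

Decomposition 1: common = {C1, C4, C7}, closure = {C1, C2, C3, C4, C5, C6, C7} → lossless.
Decomposition 2: common = {C2, C7}, closure = {C2, C7} → lossy.
Decomposition 3: common = {C1}, closure = {C1, C2, C3, C4, C5, C6, C7} → lossless.

Decomposition 2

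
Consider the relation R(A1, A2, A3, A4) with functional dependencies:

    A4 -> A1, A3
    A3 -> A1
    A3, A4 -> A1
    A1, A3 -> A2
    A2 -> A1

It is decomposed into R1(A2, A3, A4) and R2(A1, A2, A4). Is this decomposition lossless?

Common attributes: R1 ∩ R2 = {A2, A4}.
Closure of {A2, A4}: A4 → A1, A3 applies, adding A1, A3. So (A2, A4)⁺ = {A1, A2, A3, A4}.
This closure contains every attribute of R1, so R1 ∩ R2 → R1. The join is lossless.

Yes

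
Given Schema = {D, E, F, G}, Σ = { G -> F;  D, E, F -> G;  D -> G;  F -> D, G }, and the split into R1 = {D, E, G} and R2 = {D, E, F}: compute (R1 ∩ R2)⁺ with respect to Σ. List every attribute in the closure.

D, E, F, G

R1 ∩ R2 = {D, E}.
D → G applies, adding G
G → F applies, adding F
Closure: {D, E, F, G}.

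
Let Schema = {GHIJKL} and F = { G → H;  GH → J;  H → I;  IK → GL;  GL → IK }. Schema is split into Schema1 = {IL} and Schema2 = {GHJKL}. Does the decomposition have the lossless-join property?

No

Common attributes: Schema1 ∩ Schema2 = {L}.
No dependency enlarges {L}, so (L)⁺ = {L}.
The closure contains neither all of Schema1 = {IL} nor all of Schema2 = {GHJKL}, so the common attributes are not a superkey of either fragment. The join is lossy.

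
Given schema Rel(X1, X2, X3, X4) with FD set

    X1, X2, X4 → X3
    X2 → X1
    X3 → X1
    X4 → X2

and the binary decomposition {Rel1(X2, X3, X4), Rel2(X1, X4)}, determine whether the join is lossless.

Yes

Common attributes: Rel1 ∩ Rel2 = {X4}.
Closure of {X4}: X4 → X2 applies, adding X2; X2 → X1 applies, adding X1; X1, X2, X4 → X3 applies, adding X3. So (X4)⁺ = {X1, X2, X3, X4}.
This closure contains every attribute of Rel1, so Rel1 ∩ Rel2 → Rel1. The join is lossless.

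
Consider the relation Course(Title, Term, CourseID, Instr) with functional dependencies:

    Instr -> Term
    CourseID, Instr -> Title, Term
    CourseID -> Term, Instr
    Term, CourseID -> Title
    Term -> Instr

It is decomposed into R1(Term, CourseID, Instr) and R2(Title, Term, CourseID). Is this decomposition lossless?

Yes

Common attributes: R1 ∩ R2 = {Term, CourseID}.
Closure of {Term, CourseID}: CourseID → Term, Instr applies, adding Instr; Term, CourseID → Title applies, adding Title. So (Term, CourseID)⁺ = {Title, Term, CourseID, Instr}.
This closure contains every attribute of R1, so R1 ∩ R2 → R1. The join is lossless.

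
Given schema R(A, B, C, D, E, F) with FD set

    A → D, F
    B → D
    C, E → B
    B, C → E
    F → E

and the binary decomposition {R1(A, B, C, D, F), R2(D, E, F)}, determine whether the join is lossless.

Common attributes: R1 ∩ R2 = {D, F}.
Closure of {D, F}: F → E applies, adding E. So (D, F)⁺ = {D, E, F}.
This closure contains every attribute of R2, so R1 ∩ R2 → R2. The join is lossless.

Yes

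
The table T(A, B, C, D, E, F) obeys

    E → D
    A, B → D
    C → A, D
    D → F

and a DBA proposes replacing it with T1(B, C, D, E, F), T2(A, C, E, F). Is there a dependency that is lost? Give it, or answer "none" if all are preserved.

Check A, B → D: no single fragment contains all of {A, B, D}, and the restricted closure of {A, B} across the fragments never reaches {D}.
E → D is preserved.
C → A, D is preserved.
D → F is preserved.

A, B → D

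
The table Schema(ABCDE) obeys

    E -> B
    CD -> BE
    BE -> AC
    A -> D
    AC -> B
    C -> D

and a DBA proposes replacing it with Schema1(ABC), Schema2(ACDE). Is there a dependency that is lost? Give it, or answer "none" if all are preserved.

E → B: restricted closure across fragments reaches B.
CD → BE: restricted closure across fragments reaches BE.
BE → AC: restricted closure across fragments reaches AC.
A → D lies within Schema2.
AC → B lies within Schema1.
C → D lies within Schema2.
Every dependency is enforceable on the fragments, so the decomposition is dependency-preserving.

none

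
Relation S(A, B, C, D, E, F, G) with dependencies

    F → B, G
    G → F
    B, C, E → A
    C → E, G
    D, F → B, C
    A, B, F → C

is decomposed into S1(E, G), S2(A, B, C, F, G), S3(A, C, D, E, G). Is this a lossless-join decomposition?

Chase test. Columns are A, B, C, D, E, F, G; row i has aⱼ where attribute j ∈ Si, else bᵢⱼ.
Initial tableau (one row per fragment):
  row 1: b11 b12 b13 b14 a5 b16 a7
  row 2: a1 a2 a3 b24 b25 a6 a7
  row 3: a1 b32 a3 a4 a5 b36 a7
Rows 1 and 2 agree on G; apply G→F and equate their F entries.
Rows 1 and 3 agree on G; apply G→F and equate their F entries.
Rows 2 and 3 agree on C; apply C→E, G and equate their E, G entries.
Rows 1 and 2 agree on F; apply F→B, G and equate their B, G entries.
Rows 1 and 3 agree on F; apply F→B, G and equate their B, G entries.
Row 3 is now all distinguished symbols — the join is lossless.

Yes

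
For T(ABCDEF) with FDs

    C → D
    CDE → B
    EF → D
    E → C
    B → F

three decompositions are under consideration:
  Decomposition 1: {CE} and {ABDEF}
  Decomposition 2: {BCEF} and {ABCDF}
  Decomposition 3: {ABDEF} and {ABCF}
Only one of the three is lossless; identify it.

Decomposition 1

Decomposition 1: common = {E}, closure = {BCDEF} → lossless.
Decomposition 2: common = {BCF}, closure = {BCDF} → lossy.
Decomposition 3: common = {ABF}, closure = {ABF} → lossy.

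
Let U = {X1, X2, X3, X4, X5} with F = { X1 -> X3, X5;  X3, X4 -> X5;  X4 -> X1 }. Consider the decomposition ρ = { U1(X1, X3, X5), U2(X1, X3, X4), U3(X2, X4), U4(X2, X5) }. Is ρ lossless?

Chase test. Columns are X1, X2, X3, X4, X5; row i has aⱼ where attribute j ∈ Ui, else bᵢⱼ.
Initial tableau (one row per fragment):
  row 1: a1 b12 a3 b14 a5
  row 2: a1 b22 a3 a4 b25
  row 3: b31 a2 b33 a4 b35
  row 4: b41 a2 b43 b44 a5
Rows 1 and 2 agree on X1; apply X1→X3, X5 and equate their X3, X5 entries.
Rows 2 and 3 agree on X4; apply X4→X1 and equate their X1 entries.
Rows 1 and 3 agree on X1; apply X1→X3, X5 and equate their X3, X5 entries.
Row 3 is now all distinguished symbols — the join is lossless.

Yes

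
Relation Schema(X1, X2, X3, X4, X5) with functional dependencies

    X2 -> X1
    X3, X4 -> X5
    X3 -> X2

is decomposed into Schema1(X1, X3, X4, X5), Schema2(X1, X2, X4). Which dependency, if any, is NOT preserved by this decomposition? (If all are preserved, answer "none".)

X3 -> X2

Check X3 → X2: no single fragment contains all of {X2, X3}, and the restricted closure of {X3} across the fragments never reaches {X2}.
X2 → X1 is preserved.
X3, X4 → X5 is preserved.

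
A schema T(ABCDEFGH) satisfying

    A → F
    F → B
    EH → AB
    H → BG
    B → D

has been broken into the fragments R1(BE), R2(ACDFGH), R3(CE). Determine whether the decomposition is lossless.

No

Chase test. Columns are ABCDEFGH; row i has aⱼ where attribute j ∈ Ri, else bᵢⱼ.
Initial tableau (one row per fragment):
  row 1: b11 a2 b13 b14 a5 b16 b17 b18
  row 2: a1 b22 a3 a4 b25 a6 a7 a8
  row 3: b31 b32 a3 b34 a5 b36 b37 b38
No row becomes fully distinguished — the join is lossy.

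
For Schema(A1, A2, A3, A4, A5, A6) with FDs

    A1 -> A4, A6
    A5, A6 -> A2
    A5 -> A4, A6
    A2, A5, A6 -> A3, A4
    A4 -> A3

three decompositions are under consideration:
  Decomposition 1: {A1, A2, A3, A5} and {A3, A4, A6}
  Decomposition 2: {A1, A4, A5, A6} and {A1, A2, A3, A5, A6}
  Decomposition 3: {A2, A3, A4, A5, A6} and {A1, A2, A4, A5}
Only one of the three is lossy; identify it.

Decomposition 1: common = {A3}, closure = {A3} → lossy.
Decomposition 2: common = {A1, A5, A6}, closure = {A1, A2, A3, A4, A5, A6} → lossless.
Decomposition 3: common = {A2, A4, A5}, closure = {A2, A3, A4, A5, A6} → lossless.

Decomposition 1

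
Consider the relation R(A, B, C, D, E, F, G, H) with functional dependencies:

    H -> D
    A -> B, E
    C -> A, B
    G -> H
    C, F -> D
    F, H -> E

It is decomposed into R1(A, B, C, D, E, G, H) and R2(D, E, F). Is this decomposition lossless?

Common attributes: R1 ∩ R2 = {D, E}.
No dependency enlarges {D, E}, so (D, E)⁺ = {D, E}.
The closure contains neither all of R1 = {A, B, C, D, E, G, H} nor all of R2 = {D, E, F}, so the common attributes are not a superkey of either fragment. The join is lossy.

No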